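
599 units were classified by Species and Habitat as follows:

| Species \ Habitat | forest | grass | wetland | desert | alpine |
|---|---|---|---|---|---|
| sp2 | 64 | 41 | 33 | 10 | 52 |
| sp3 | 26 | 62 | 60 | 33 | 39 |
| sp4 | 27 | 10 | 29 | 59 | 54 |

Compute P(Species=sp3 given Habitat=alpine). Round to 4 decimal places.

0.2690

Total with Habitat=alpine: 52 + 39 + 54 = 145.
P(Species=sp3 | Habitat=alpine) = 39/145 = 0.2690.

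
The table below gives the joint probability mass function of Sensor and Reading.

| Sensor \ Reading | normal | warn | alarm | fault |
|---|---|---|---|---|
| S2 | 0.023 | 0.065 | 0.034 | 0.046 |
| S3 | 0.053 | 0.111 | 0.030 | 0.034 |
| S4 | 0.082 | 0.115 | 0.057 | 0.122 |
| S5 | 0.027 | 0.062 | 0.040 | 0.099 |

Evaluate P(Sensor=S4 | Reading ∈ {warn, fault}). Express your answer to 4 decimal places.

P(Reading=warn) = 0.065 + 0.111 + 0.115 + 0.062 = 0.353.
P(Reading=fault) = 0.046 + 0.034 + 0.122 + 0.099 = 0.301.
P(Reading ∈ {warn, fault}) = 0.353 + 0.301 = 0.654; P(Sensor=S4, Reading ∈ {warn, fault}) = 0.115 + 0.122 = 0.237.
P(Sensor=S4 | Reading ∈ {warn, fault}) = 0.237/0.654 = 0.3624.

0.3624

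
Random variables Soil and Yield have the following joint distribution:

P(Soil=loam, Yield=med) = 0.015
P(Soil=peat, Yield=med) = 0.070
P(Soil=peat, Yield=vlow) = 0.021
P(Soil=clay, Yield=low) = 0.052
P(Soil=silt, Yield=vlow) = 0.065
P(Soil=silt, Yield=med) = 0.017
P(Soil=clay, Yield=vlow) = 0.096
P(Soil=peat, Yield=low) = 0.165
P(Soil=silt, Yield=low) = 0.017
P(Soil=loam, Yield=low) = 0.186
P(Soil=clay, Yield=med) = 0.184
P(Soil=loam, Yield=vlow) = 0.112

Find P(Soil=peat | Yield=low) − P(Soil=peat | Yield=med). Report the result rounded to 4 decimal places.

0.1481

P(Yield=low) = 0.186 + 0.052 + 0.017 + 0.165 = 0.420; P(Soil=peat | Yield=low) = 0.165/0.420 = 0.39286.
P(Yield=med) = 0.015 + 0.184 + 0.017 + 0.070 = 0.286; P(Soil=peat | Yield=med) = 0.070/0.286 = 0.24476.
Difference = 0.1481.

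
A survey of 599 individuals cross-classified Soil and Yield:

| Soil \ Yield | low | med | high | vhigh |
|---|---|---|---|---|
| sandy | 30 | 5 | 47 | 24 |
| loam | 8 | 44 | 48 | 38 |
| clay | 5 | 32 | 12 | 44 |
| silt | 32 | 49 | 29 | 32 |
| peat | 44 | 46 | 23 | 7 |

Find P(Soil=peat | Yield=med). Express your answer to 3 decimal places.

0.261

Total with Yield=med: 5 + 44 + 32 + 49 + 46 = 176.
P(Soil=peat | Yield=med) = 46/176 = 0.261.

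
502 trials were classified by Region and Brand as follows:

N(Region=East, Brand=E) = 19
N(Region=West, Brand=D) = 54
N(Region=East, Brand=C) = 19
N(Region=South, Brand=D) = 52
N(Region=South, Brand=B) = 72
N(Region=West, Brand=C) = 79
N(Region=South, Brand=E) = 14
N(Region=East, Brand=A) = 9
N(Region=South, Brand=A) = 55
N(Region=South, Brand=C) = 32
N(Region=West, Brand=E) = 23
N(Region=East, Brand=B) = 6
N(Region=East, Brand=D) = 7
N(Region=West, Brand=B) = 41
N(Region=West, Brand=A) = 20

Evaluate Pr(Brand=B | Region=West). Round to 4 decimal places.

0.1889

Total with Region=West: 20 + 41 + 79 + 54 + 23 = 217.
P(Brand=B | Region=West) = 41/217 = 0.1889.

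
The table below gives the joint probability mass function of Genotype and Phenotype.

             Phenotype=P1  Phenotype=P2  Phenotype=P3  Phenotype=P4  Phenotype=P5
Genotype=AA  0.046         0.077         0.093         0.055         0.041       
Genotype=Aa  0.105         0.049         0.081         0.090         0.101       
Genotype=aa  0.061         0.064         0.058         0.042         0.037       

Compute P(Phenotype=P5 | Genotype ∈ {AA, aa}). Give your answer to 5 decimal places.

0.13589

P(Genotype=AA) = 0.046 + 0.077 + 0.093 + 0.055 + 0.041 = 0.312.
P(Genotype=aa) = 0.061 + 0.064 + 0.058 + 0.042 + 0.037 = 0.262.
P(Genotype ∈ {AA, aa}) = 0.312 + 0.262 = 0.574; P(Phenotype=P5, Genotype ∈ {AA, aa}) = 0.041 + 0.037 = 0.078.
P(Phenotype=P5 | Genotype ∈ {AA, aa}) = 0.078/0.574 = 0.13589.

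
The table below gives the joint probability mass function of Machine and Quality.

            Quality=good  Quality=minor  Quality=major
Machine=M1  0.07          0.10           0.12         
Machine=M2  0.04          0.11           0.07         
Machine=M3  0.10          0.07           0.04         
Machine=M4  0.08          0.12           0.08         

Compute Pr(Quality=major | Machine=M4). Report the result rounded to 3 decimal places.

P(Machine=M4) = 0.08 + 0.12 + 0.08 = 0.28.
P(Quality=major | Machine=M4) = 0.08/0.28 = 0.286.

0.286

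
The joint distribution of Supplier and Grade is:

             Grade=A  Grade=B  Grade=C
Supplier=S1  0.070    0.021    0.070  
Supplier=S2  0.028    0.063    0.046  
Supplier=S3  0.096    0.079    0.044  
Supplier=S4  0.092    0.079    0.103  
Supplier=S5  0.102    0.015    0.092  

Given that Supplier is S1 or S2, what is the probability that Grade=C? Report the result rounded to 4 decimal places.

P(Supplier=S1) = 0.070 + 0.021 + 0.070 = 0.161.
P(Supplier=S2) = 0.028 + 0.063 + 0.046 = 0.137.
P(Supplier ∈ {S1, S2}) = 0.161 + 0.137 = 0.298; P(Grade=C, Supplier ∈ {S1, S2}) = 0.070 + 0.046 = 0.116.
P(Grade=C | Supplier ∈ {S1, S2}) = 0.116/0.298 = 0.3893.

0.3893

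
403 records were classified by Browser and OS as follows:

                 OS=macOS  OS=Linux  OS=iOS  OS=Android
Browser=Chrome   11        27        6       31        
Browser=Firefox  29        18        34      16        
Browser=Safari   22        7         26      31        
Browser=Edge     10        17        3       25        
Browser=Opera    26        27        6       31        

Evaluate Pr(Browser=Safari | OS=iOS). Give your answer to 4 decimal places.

0.3467

Total with OS=iOS: 6 + 34 + 26 + 3 + 6 = 75.
P(Browser=Safari | OS=iOS) = 26/75 = 0.3467.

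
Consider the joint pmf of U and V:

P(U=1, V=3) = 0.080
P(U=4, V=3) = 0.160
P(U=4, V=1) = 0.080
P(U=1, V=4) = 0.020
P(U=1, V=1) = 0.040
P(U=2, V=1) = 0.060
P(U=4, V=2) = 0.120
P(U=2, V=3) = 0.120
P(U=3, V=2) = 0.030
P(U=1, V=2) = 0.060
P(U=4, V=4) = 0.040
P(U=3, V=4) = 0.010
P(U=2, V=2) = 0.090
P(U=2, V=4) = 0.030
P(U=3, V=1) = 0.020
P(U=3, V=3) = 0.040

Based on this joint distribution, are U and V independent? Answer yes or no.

yes

Every cell satisfies P(U,V) = P(U)·P(V). For instance P(U=4) = 0.400, P(V=1) = 0.200, and 0.400×0.200 = 0.080 matches the joint entry. So U and V are independent.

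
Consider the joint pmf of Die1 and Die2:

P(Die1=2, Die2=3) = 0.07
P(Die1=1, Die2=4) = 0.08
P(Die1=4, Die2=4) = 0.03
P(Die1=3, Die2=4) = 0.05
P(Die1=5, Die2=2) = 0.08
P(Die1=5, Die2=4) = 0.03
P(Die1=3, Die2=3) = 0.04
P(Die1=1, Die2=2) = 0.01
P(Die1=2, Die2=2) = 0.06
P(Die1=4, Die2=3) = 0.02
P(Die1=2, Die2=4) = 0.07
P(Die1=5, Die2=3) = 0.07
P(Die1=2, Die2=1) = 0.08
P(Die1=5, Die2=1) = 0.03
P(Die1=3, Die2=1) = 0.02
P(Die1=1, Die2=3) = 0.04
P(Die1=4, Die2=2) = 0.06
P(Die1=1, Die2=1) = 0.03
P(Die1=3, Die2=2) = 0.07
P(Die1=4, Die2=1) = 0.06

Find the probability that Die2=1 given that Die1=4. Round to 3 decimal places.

P(Die1=4) = 0.06 + 0.06 + 0.02 + 0.03 = 0.17.
P(Die2=1 | Die1=4) = 0.06/0.17 = 0.353.

0.353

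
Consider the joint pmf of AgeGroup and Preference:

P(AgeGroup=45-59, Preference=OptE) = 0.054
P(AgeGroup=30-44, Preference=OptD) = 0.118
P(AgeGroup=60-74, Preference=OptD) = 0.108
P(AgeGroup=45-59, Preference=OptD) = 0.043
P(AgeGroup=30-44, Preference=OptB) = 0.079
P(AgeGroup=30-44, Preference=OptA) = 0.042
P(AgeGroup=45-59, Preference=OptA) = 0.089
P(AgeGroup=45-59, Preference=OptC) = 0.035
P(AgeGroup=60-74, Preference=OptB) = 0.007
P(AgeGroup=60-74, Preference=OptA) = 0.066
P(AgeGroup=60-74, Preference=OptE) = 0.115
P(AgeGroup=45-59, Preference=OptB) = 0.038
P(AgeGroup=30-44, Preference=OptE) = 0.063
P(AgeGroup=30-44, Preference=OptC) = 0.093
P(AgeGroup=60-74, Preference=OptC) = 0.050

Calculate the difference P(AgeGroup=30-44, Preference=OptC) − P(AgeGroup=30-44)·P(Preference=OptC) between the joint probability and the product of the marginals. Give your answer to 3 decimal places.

0.023

P(AgeGroup=30-44) = 0.042 + 0.079 + 0.093 + 0.118 + 0.063 = 0.395.
P(Preference=OptC) = 0.093 + 0.035 + 0.050 = 0.178.
P(AgeGroup=30-44, Preference=OptC) − P(AgeGroup=30-44)P(Preference=OptC) = 0.093 − 0.395×0.178 = 0.023.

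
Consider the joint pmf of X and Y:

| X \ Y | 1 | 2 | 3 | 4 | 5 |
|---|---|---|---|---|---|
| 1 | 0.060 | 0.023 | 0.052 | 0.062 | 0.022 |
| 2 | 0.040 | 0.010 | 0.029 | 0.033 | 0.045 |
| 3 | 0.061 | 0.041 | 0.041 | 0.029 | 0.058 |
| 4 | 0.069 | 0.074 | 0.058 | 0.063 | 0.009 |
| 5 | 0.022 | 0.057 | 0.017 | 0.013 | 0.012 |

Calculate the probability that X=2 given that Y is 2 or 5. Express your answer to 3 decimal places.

0.157

P(Y=2) = 0.023 + 0.010 + 0.041 + 0.074 + 0.057 = 0.205.
P(Y=5) = 0.022 + 0.045 + 0.058 + 0.009 + 0.012 = 0.146.
P(Y ∈ {2, 5}) = 0.205 + 0.146 = 0.351; P(X=2, Y ∈ {2, 5}) = 0.010 + 0.045 = 0.055.
P(X=2 | Y ∈ {2, 5}) = 0.055/0.351 = 0.157.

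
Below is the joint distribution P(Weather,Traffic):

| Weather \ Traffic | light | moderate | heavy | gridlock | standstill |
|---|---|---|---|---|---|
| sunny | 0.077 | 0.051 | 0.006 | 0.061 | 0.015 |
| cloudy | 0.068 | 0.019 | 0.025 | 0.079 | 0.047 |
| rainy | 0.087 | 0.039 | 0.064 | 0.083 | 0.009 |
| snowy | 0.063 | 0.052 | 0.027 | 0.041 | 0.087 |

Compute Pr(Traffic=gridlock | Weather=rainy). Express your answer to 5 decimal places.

0.29433

P(Weather=rainy) = 0.087 + 0.039 + 0.064 + 0.083 + 0.009 = 0.282.
P(Traffic=gridlock | Weather=rainy) = 0.083/0.282 = 0.29433.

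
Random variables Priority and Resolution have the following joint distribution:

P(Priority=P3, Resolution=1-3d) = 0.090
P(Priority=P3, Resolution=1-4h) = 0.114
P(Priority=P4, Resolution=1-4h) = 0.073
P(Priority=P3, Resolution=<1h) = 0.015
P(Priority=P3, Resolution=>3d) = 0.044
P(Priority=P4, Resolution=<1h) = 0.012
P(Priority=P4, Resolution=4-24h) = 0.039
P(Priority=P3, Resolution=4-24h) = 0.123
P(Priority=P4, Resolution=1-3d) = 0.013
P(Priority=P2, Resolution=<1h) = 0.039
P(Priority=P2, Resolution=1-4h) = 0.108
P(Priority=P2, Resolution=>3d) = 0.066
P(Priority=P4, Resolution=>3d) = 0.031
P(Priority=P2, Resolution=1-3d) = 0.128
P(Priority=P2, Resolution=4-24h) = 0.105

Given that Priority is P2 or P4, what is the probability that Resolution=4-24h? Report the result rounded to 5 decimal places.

P(Priority=P2) = 0.039 + 0.108 + 0.105 + 0.128 + 0.066 = 0.446.
P(Priority=P4) = 0.012 + 0.073 + 0.039 + 0.013 + 0.031 = 0.168.
P(Priority ∈ {P2, P4}) = 0.446 + 0.168 = 0.614; P(Resolution=4-24h, Priority ∈ {P2, P4}) = 0.105 + 0.039 = 0.144.
P(Resolution=4-24h | Priority ∈ {P2, P4}) = 0.144/0.614 = 0.23453.

0.23453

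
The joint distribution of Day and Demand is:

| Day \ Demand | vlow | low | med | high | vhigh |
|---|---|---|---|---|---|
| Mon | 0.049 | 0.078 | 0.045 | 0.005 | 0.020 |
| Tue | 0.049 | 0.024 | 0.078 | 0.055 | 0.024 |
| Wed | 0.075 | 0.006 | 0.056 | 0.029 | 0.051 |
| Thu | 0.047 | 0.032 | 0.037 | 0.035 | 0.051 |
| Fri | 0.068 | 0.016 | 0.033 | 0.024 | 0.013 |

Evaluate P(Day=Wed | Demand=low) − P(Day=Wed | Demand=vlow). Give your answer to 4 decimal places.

-0.2220

P(Demand=low) = 0.078 + 0.024 + 0.006 + 0.032 + 0.016 = 0.156; P(Day=Wed | Demand=low) = 0.006/0.156 = 0.03846.
P(Demand=vlow) = 0.049 + 0.049 + 0.075 + 0.047 + 0.068 = 0.288; P(Day=Wed | Demand=vlow) = 0.075/0.288 = 0.26042.
Difference = -0.2220.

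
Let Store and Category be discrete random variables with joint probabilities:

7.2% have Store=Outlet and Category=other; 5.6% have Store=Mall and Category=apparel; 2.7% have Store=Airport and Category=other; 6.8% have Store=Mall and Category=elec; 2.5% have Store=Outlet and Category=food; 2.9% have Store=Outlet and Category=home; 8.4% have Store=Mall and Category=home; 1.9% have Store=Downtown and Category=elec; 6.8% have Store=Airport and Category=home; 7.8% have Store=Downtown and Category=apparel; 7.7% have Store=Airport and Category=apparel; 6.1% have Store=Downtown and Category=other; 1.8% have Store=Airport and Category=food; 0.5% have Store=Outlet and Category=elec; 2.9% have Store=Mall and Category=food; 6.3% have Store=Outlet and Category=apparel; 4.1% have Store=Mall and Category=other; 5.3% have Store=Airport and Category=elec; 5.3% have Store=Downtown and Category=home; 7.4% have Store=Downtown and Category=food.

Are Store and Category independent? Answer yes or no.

no

P(Store=Outlet) = 0.194 and P(Category=other) = 0.201, so their product is 0.03899, but P(Store=Outlet, Category=other) = 0.072. Since these differ, Store and Category are not independent.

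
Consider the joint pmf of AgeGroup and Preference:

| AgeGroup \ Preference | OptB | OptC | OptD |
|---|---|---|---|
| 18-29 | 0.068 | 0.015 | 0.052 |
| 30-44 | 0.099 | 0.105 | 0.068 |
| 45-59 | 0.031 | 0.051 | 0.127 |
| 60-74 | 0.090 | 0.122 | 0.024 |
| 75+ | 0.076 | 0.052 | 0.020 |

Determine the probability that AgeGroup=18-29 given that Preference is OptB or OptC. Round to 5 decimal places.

0.11707

P(Preference=OptB) = 0.068 + 0.099 + 0.031 + 0.090 + 0.076 = 0.364.
P(Preference=OptC) = 0.015 + 0.105 + 0.051 + 0.122 + 0.052 = 0.345.
P(Preference ∈ {OptB, OptC}) = 0.364 + 0.345 = 0.709; P(AgeGroup=18-29, Preference ∈ {OptB, OptC}) = 0.068 + 0.015 = 0.083.
P(AgeGroup=18-29 | Preference ∈ {OptB, OptC}) = 0.083/0.709 = 0.11707.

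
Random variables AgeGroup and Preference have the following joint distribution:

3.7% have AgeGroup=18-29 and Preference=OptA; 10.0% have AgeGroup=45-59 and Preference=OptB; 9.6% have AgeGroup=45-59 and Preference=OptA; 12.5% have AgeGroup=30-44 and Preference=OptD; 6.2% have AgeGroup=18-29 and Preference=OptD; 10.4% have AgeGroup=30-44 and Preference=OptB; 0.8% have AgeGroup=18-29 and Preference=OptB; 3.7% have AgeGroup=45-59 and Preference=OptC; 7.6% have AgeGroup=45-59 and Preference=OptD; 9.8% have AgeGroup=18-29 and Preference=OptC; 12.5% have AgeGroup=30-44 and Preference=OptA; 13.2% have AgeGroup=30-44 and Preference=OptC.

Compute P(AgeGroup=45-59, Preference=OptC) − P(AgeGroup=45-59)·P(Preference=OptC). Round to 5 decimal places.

-0.04550

P(AgeGroup=45-59) = 0.096 + 0.100 + 0.037 + 0.076 = 0.309.
P(Preference=OptC) = 0.098 + 0.132 + 0.037 = 0.267.
P(AgeGroup=45-59, Preference=OptC) − P(AgeGroup=45-59)P(Preference=OptC) = 0.037 − 0.309×0.267 = -0.04550.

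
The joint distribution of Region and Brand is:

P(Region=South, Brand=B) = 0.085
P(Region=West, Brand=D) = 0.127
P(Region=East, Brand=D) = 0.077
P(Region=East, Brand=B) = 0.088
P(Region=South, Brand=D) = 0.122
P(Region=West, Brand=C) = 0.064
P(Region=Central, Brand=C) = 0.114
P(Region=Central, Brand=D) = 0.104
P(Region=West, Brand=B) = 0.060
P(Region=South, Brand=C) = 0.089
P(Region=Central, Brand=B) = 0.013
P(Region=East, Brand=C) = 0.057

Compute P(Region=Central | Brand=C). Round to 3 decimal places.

P(Brand=C) = 0.089 + 0.057 + 0.064 + 0.114 = 0.324.
P(Region=Central | Brand=C) = 0.114/0.324 = 0.352.

0.352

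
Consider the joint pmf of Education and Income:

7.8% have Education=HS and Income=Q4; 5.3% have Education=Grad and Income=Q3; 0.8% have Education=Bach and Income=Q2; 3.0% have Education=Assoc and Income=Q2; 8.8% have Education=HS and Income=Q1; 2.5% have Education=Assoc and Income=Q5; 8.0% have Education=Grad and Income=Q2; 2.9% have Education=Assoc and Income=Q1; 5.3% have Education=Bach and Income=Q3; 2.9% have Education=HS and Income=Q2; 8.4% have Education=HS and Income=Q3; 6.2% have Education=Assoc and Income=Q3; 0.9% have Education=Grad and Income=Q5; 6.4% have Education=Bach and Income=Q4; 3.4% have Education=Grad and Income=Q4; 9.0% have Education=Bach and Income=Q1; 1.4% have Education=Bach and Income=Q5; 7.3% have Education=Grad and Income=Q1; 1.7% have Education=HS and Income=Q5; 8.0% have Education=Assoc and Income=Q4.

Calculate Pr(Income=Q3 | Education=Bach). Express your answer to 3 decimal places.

P(Education=Bach) = 0.090 + 0.008 + 0.053 + 0.064 + 0.014 = 0.229.
P(Income=Q3 | Education=Bach) = 0.053/0.229 = 0.231.

0.231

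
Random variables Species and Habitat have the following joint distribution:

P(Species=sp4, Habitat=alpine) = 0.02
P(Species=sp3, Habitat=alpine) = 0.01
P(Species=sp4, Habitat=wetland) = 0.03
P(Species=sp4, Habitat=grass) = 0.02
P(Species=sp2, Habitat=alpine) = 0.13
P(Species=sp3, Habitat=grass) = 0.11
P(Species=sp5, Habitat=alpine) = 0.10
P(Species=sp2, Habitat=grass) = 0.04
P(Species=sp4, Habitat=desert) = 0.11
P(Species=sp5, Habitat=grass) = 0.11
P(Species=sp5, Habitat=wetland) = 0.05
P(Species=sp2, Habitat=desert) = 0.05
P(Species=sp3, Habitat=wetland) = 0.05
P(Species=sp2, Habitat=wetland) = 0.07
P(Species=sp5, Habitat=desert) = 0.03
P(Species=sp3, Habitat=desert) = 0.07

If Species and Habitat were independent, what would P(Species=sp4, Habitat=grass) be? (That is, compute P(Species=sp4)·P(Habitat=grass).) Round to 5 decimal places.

0.05040

P(Species=sp4) = 0.02 + 0.03 + 0.11 + 0.02 = 0.18.
P(Habitat=grass) = 0.04 + 0.11 + 0.02 + 0.11 = 0.28.
Product: 0.18 × 0.28 = 0.05040.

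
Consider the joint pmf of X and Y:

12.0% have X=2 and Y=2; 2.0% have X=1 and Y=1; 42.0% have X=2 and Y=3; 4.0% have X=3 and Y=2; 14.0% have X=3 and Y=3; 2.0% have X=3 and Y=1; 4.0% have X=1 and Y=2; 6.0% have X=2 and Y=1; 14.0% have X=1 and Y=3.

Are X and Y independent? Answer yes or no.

yes

Every cell satisfies P(X,Y) = P(X)·P(Y). For instance P(X=2) = 0.600, P(Y=2) = 0.200, and 0.600×0.200 = 0.120 matches the joint entry. So X and Y are independent.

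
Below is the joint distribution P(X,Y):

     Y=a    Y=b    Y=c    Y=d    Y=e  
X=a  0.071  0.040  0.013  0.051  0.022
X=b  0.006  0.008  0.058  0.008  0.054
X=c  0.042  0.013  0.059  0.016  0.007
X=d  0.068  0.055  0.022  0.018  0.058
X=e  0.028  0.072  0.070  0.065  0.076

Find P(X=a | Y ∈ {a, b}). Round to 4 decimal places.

P(Y=a) = 0.071 + 0.006 + 0.042 + 0.068 + 0.028 = 0.215.
P(Y=b) = 0.040 + 0.008 + 0.013 + 0.055 + 0.072 = 0.188.
P(Y ∈ {a, b}) = 0.215 + 0.188 = 0.403; P(X=a, Y ∈ {a, b}) = 0.071 + 0.040 = 0.111.
P(X=a | Y ∈ {a, b}) = 0.111/0.403 = 0.2754.

0.2754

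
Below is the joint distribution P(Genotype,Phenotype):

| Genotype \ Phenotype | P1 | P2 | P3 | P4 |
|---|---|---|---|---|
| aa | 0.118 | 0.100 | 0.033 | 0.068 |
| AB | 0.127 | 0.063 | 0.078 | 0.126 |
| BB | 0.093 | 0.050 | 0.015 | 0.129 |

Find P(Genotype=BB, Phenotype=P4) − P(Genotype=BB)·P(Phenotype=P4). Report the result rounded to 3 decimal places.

0.036

P(Genotype=BB) = 0.093 + 0.050 + 0.015 + 0.129 = 0.287.
P(Phenotype=P4) = 0.068 + 0.126 + 0.129 = 0.323.
P(Genotype=BB, Phenotype=P4) − P(Genotype=BB)P(Phenotype=P4) = 0.129 − 0.287×0.323 = 0.036.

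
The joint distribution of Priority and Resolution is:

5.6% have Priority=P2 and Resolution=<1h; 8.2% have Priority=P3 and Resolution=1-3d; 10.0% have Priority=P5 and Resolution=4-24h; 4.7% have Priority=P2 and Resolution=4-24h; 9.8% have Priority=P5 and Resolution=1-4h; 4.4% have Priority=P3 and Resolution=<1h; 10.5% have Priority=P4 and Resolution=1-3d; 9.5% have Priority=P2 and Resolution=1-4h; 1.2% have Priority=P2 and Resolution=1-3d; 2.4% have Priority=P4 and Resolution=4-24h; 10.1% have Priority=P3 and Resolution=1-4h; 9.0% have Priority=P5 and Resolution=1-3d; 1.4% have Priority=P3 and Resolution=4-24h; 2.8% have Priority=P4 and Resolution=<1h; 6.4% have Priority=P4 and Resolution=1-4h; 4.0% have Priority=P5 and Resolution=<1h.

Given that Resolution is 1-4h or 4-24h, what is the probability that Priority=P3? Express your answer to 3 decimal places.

P(Resolution=1-4h) = 0.095 + 0.101 + 0.064 + 0.098 = 0.358.
P(Resolution=4-24h) = 0.047 + 0.014 + 0.024 + 0.100 = 0.185.
P(Resolution ∈ {1-4h, 4-24h}) = 0.358 + 0.185 = 0.543; P(Priority=P3, Resolution ∈ {1-4h, 4-24h}) = 0.101 + 0.014 = 0.115.
P(Priority=P3 | Resolution ∈ {1-4h, 4-24h}) = 0.115/0.543 = 0.212.

0.212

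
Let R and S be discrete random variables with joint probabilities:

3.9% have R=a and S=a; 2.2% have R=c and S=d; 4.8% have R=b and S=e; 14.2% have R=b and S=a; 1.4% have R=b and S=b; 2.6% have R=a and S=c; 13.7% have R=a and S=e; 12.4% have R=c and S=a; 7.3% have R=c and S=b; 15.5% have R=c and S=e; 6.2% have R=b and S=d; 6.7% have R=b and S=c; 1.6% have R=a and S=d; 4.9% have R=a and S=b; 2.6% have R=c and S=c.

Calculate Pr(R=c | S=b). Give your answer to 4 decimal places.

P(S=b) = 0.049 + 0.014 + 0.073 = 0.136.
P(R=c | S=b) = 0.073/0.136 = 0.5368.

0.5368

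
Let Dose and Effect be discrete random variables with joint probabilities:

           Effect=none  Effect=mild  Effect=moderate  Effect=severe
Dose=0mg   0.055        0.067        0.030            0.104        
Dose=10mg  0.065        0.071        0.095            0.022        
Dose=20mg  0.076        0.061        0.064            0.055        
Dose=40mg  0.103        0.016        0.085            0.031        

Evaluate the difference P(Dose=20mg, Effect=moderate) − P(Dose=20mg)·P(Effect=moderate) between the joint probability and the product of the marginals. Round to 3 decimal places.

P(Dose=20mg) = 0.076 + 0.061 + 0.064 + 0.055 = 0.256.
P(Effect=moderate) = 0.030 + 0.095 + 0.064 + 0.085 = 0.274.
P(Dose=20mg, Effect=moderate) − P(Dose=20mg)P(Effect=moderate) = 0.064 − 0.256×0.274 = -0.006.

-0.006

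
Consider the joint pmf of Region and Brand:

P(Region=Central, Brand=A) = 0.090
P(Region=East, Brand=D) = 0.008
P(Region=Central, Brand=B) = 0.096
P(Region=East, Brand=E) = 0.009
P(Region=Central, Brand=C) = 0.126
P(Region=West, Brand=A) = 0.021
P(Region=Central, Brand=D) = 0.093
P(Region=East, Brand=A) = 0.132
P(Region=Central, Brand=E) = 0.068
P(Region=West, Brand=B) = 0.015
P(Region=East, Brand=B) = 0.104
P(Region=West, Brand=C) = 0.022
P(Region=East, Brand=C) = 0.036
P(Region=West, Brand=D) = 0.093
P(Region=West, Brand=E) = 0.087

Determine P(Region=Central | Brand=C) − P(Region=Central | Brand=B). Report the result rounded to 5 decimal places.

0.23827

P(Brand=C) = 0.036 + 0.022 + 0.126 = 0.184; P(Region=Central | Brand=C) = 0.126/0.184 = 0.684783.
P(Brand=B) = 0.104 + 0.015 + 0.096 = 0.215; P(Region=Central | Brand=B) = 0.096/0.215 = 0.446512.
Difference = 0.23827.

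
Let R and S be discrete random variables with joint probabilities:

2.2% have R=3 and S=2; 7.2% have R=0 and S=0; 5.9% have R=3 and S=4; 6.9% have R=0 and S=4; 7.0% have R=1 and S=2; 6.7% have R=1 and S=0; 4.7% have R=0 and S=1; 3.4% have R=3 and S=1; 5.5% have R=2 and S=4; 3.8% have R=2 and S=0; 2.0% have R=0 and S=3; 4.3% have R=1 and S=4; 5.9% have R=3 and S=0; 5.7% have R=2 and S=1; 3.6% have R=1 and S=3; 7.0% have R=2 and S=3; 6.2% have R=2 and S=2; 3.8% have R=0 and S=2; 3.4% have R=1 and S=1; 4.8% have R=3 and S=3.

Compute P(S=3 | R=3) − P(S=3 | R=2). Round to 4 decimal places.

-0.0320

P(R=3) = 0.059 + 0.034 + 0.022 + 0.048 + 0.059 = 0.222; P(S=3 | R=3) = 0.048/0.222 = 0.21622.
P(R=2) = 0.038 + 0.057 + 0.062 + 0.070 + 0.055 = 0.282; P(S=3 | R=2) = 0.070/0.282 = 0.24823.
Difference = -0.0320.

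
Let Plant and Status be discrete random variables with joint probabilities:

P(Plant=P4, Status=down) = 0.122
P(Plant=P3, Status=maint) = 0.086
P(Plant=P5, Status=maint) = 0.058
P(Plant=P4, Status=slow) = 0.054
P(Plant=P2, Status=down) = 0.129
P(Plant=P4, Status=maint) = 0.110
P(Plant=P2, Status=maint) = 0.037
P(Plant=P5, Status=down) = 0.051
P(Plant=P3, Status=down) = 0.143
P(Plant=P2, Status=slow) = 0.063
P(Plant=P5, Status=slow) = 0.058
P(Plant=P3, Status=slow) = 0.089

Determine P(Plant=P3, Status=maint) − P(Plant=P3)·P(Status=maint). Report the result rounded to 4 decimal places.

P(Plant=P3) = 0.089 + 0.143 + 0.086 = 0.318.
P(Status=maint) = 0.037 + 0.086 + 0.110 + 0.058 = 0.291.
P(Plant=P3, Status=maint) − P(Plant=P3)P(Status=maint) = 0.086 − 0.318×0.291 = -0.0065.

-0.0065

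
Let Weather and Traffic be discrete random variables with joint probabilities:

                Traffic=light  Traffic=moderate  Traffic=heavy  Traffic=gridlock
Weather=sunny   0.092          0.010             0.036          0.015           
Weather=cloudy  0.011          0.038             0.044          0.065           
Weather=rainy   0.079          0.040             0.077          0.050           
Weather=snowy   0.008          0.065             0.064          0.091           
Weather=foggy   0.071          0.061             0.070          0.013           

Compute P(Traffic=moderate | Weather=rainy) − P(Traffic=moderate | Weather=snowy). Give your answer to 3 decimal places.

-0.122

P(Weather=rainy) = 0.079 + 0.040 + 0.077 + 0.050 = 0.246; P(Traffic=moderate | Weather=rainy) = 0.040/0.246 = 0.1626.
P(Weather=snowy) = 0.008 + 0.065 + 0.064 + 0.091 = 0.228; P(Traffic=moderate | Weather=snowy) = 0.065/0.228 = 0.2851.
Difference = -0.122.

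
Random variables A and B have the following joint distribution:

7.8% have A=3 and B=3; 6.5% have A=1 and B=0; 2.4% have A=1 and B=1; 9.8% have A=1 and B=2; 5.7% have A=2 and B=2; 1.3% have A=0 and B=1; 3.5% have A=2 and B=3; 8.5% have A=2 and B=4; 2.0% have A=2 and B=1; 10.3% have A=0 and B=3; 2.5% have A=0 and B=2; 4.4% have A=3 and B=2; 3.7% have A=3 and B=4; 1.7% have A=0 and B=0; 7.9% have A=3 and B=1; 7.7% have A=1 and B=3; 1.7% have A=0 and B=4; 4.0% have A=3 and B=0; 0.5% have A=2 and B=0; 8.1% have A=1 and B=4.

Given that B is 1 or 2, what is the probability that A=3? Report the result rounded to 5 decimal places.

P(B=1) = 0.013 + 0.024 + 0.020 + 0.079 = 0.136.
P(B=2) = 0.025 + 0.098 + 0.057 + 0.044 = 0.224.
P(B ∈ {1, 2}) = 0.136 + 0.224 = 0.360; P(A=3, B ∈ {1, 2}) = 0.079 + 0.044 = 0.123.
P(A=3 | B ∈ {1, 2}) = 0.123/0.360 = 0.34167.

0.34167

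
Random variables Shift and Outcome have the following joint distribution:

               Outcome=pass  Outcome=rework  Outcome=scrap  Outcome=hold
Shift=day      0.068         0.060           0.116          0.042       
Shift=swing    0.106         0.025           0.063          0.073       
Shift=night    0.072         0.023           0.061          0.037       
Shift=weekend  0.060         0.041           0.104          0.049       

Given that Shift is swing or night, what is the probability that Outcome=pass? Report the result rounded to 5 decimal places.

P(Shift=swing) = 0.106 + 0.025 + 0.063 + 0.073 = 0.267.
P(Shift=night) = 0.072 + 0.023 + 0.061 + 0.037 = 0.193.
P(Shift ∈ {swing, night}) = 0.267 + 0.193 = 0.460; P(Outcome=pass, Shift ∈ {swing, night}) = 0.106 + 0.072 = 0.178.
P(Outcome=pass | Shift ∈ {swing, night}) = 0.178/0.460 = 0.38696.

0.38696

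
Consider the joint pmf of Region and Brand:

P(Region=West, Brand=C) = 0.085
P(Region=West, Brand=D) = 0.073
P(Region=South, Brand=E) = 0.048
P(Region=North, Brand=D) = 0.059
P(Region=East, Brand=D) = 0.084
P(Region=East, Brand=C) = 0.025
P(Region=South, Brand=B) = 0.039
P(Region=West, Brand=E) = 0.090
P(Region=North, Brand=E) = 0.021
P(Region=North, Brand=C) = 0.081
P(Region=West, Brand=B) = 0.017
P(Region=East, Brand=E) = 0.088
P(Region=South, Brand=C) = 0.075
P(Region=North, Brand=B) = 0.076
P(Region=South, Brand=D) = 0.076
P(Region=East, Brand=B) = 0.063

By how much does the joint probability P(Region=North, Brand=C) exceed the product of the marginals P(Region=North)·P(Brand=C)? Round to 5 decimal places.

0.01796

P(Region=North) = 0.076 + 0.081 + 0.059 + 0.021 = 0.237.
P(Brand=C) = 0.081 + 0.075 + 0.025 + 0.085 = 0.266.
P(Region=North, Brand=C) − P(Region=North)P(Brand=C) = 0.081 − 0.237×0.266 = 0.01796.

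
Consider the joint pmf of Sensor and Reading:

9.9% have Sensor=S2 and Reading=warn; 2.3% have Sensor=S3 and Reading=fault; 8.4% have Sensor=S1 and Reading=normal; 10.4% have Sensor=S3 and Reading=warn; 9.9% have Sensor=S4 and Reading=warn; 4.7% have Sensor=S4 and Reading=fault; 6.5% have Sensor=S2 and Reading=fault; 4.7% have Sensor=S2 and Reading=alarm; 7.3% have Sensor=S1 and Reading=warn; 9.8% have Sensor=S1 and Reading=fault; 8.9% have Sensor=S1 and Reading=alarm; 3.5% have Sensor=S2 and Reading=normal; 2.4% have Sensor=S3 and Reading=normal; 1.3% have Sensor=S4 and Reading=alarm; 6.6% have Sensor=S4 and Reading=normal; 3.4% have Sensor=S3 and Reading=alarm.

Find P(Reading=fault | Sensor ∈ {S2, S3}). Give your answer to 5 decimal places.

0.20418

P(Sensor=S2) = 0.035 + 0.099 + 0.047 + 0.065 = 0.246.
P(Sensor=S3) = 0.024 + 0.104 + 0.034 + 0.023 = 0.185.
P(Sensor ∈ {S2, S3}) = 0.246 + 0.185 = 0.431; P(Reading=fault, Sensor ∈ {S2, S3}) = 0.065 + 0.023 = 0.088.
P(Reading=fault | Sensor ∈ {S2, S3}) = 0.088/0.431 = 0.20418.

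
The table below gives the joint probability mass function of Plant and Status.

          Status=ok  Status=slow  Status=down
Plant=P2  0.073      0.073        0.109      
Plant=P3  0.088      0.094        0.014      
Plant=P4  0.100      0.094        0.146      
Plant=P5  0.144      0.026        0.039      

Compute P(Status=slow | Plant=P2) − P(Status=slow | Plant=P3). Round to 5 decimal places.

P(Plant=P2) = 0.073 + 0.073 + 0.109 = 0.255; P(Status=slow | Plant=P2) = 0.073/0.255 = 0.286275.
P(Plant=P3) = 0.088 + 0.094 + 0.014 = 0.196; P(Status=slow | Plant=P3) = 0.094/0.196 = 0.479592.
Difference = -0.19332.

-0.19332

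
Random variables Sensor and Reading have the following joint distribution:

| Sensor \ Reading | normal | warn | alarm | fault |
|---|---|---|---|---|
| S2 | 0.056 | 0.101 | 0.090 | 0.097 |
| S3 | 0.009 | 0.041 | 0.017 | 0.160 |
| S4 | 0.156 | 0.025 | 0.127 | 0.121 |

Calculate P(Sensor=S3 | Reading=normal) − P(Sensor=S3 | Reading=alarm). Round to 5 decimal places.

-0.03193

P(Reading=normal) = 0.056 + 0.009 + 0.156 = 0.221; P(Sensor=S3 | Reading=normal) = 0.009/0.221 = 0.040724.
P(Reading=alarm) = 0.090 + 0.017 + 0.127 = 0.234; P(Sensor=S3 | Reading=alarm) = 0.017/0.234 = 0.072650.
Difference = -0.03193.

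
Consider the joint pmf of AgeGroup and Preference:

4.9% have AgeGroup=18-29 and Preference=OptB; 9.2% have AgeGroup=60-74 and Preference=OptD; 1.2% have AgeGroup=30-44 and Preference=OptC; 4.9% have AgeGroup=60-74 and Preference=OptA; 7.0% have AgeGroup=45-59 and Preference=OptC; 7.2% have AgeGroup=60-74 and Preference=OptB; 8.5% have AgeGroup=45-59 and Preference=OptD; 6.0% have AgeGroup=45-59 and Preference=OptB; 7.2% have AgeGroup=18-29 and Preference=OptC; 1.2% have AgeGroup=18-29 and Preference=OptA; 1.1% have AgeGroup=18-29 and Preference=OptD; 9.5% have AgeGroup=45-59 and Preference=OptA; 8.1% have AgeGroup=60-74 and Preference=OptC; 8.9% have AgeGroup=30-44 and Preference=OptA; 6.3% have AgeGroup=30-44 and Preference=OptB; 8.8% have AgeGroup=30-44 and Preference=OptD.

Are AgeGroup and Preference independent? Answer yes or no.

no

P(AgeGroup=30-44) = 0.252 and P(Preference=OptC) = 0.235, so their product is 0.05922, but P(AgeGroup=30-44, Preference=OptC) = 0.012. Since these differ, AgeGroup and Preference are not independent.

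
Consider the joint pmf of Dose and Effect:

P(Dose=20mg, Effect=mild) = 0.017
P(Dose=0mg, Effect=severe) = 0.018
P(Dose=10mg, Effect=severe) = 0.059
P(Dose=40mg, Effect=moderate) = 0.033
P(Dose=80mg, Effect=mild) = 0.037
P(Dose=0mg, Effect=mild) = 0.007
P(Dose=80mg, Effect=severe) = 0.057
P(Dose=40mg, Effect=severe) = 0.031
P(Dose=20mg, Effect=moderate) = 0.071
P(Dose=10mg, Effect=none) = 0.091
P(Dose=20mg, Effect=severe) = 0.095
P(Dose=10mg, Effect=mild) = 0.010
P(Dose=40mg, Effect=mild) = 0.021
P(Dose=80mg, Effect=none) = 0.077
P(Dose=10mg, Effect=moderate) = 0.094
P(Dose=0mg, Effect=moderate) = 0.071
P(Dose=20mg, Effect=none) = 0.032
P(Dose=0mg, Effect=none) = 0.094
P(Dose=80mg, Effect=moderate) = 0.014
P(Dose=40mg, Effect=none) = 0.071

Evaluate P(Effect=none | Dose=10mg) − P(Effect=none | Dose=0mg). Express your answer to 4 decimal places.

-0.1365

P(Dose=10mg) = 0.091 + 0.010 + 0.094 + 0.059 = 0.254; P(Effect=none | Dose=10mg) = 0.091/0.254 = 0.35827.
P(Dose=0mg) = 0.094 + 0.007 + 0.071 + 0.018 = 0.190; P(Effect=none | Dose=0mg) = 0.094/0.190 = 0.49474.
Difference = -0.1365.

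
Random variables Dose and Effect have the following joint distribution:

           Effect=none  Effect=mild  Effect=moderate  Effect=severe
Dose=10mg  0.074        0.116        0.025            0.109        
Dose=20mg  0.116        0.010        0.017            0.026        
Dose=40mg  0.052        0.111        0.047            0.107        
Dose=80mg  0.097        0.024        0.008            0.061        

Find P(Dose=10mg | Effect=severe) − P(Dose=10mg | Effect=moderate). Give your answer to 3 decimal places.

0.102

P(Effect=severe) = 0.109 + 0.026 + 0.107 + 0.061 = 0.303; P(Dose=10mg | Effect=severe) = 0.109/0.303 = 0.3597.
P(Effect=moderate) = 0.025 + 0.017 + 0.047 + 0.008 = 0.097; P(Dose=10mg | Effect=moderate) = 0.025/0.097 = 0.2577.
Difference = 0.102.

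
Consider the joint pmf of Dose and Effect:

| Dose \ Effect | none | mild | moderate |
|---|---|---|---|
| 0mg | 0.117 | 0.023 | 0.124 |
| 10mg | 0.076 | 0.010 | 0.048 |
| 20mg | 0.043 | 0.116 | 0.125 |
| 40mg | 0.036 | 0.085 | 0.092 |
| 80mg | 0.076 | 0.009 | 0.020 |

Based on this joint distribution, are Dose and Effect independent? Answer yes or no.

P(Dose=20mg) = 0.284 and P(Effect=none) = 0.348, so their product is 0.09883, but P(Dose=20mg, Effect=none) = 0.043. Since these differ, Dose and Effect are not independent.

no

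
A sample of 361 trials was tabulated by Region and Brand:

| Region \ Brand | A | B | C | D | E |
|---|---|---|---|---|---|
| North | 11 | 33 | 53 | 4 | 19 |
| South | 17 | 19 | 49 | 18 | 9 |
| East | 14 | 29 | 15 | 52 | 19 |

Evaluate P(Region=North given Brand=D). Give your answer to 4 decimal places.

0.0541

Total with Brand=D: 4 + 18 + 52 = 74.
P(Region=North | Brand=D) = 4/74 = 0.0541.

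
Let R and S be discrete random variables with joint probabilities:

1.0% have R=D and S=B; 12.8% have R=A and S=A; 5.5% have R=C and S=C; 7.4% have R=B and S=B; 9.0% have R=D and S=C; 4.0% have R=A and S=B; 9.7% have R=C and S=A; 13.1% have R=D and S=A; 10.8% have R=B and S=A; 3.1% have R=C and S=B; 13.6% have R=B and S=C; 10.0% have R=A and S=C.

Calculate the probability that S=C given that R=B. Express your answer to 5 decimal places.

0.42767

P(R=B) = 0.108 + 0.074 + 0.136 = 0.318.
P(S=C | R=B) = 0.136/0.318 = 0.42767.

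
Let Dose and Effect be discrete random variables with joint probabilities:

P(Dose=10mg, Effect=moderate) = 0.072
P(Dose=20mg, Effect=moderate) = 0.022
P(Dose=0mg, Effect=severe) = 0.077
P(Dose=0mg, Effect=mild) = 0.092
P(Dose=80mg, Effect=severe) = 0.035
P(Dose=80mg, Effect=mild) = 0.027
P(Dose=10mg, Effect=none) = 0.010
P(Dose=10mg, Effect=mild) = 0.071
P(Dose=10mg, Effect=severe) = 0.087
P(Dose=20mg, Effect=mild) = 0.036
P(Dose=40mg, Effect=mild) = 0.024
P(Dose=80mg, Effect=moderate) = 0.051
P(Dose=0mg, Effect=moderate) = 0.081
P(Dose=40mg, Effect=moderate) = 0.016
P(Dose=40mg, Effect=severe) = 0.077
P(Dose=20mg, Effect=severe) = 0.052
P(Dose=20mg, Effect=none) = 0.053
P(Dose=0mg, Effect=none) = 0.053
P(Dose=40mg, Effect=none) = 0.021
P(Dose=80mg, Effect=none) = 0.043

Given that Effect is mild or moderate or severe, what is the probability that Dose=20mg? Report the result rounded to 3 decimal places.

P(Effect=mild) = 0.092 + 0.071 + 0.036 + 0.024 + 0.027 = 0.250.
P(Effect=moderate) = 0.081 + 0.072 + 0.022 + 0.016 + 0.051 = 0.242.
P(Effect=severe) = 0.077 + 0.087 + 0.052 + 0.077 + 0.035 = 0.328.
P(Effect ∈ {mild, moderate, severe}) = 0.250 + 0.242 + 0.328 = 0.820; P(Dose=20mg, Effect ∈ {mild, moderate, severe}) = 0.036 + 0.022 + 0.052 = 0.110.
P(Dose=20mg | Effect ∈ {mild, moderate, severe}) = 0.110/0.820 = 0.134.

0.134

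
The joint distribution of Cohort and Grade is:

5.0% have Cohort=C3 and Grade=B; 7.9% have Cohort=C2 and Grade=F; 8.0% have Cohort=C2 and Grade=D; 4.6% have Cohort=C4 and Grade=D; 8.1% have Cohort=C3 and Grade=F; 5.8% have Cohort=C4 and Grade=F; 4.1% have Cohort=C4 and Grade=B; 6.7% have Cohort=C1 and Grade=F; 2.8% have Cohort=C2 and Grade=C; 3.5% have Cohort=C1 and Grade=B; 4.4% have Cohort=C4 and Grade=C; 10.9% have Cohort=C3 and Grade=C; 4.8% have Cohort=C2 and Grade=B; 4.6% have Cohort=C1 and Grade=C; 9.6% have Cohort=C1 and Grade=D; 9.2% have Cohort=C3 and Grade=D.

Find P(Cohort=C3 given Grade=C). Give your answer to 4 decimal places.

P(Grade=C) = 0.046 + 0.028 + 0.109 + 0.044 = 0.227.
P(Cohort=C3 | Grade=C) = 0.109/0.227 = 0.4802.

0.4802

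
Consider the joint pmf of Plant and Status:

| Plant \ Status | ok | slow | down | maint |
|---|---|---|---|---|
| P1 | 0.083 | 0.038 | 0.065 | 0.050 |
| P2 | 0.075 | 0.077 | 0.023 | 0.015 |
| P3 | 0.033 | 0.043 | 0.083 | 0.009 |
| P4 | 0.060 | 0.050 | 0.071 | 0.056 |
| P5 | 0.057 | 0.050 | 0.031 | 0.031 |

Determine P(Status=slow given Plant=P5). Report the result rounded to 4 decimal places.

0.2959

P(Plant=P5) = 0.057 + 0.050 + 0.031 + 0.031 = 0.169.
P(Status=slow | Plant=P5) = 0.050/0.169 = 0.2959.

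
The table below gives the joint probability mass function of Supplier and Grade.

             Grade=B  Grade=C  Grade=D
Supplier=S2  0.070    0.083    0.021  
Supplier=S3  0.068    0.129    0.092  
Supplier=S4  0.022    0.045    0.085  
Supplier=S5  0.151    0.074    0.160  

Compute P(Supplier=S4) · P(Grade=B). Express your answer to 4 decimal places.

0.0473

P(Supplier=S4) = 0.022 + 0.045 + 0.085 = 0.152.
P(Grade=B) = 0.070 + 0.068 + 0.022 + 0.151 = 0.311.
Product: 0.152 × 0.311 = 0.0473.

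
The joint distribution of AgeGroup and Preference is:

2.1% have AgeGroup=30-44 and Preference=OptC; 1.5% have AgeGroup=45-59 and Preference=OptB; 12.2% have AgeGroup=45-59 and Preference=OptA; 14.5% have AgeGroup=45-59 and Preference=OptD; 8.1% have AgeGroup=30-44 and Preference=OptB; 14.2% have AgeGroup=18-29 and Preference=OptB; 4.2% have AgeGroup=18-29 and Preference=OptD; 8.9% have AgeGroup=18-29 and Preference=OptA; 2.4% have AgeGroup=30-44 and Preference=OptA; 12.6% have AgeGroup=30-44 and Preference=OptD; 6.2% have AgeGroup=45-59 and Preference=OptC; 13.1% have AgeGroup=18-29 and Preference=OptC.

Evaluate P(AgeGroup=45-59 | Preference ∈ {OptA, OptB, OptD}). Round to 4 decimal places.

0.3588

P(Preference=OptA) = 0.089 + 0.024 + 0.122 = 0.235.
P(Preference=OptB) = 0.142 + 0.081 + 0.015 = 0.238.
P(Preference=OptD) = 0.042 + 0.126 + 0.145 = 0.313.
P(Preference ∈ {OptA, OptB, OptD}) = 0.235 + 0.238 + 0.313 = 0.786; P(AgeGroup=45-59, Preference ∈ {OptA, OptB, OptD}) = 0.122 + 0.015 + 0.145 = 0.282.
P(AgeGroup=45-59 | Preference ∈ {OptA, OptB, OptD}) = 0.282/0.786 = 0.3588.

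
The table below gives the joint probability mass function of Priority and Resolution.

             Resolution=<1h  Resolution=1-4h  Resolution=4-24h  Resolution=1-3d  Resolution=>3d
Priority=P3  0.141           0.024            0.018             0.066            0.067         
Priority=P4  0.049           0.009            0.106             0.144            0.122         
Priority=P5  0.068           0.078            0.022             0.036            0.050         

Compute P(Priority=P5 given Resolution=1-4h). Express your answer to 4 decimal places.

P(Resolution=1-4h) = 0.024 + 0.009 + 0.078 = 0.111.
P(Priority=P5 | Resolution=1-4h) = 0.078/0.111 = 0.7027.

0.7027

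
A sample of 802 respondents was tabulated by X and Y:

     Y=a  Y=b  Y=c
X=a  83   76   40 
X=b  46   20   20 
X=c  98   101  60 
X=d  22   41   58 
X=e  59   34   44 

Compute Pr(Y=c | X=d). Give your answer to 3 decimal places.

0.479

Total with X=d: 22 + 41 + 58 = 121.
P(Y=c | X=d) = 58/121 = 0.479.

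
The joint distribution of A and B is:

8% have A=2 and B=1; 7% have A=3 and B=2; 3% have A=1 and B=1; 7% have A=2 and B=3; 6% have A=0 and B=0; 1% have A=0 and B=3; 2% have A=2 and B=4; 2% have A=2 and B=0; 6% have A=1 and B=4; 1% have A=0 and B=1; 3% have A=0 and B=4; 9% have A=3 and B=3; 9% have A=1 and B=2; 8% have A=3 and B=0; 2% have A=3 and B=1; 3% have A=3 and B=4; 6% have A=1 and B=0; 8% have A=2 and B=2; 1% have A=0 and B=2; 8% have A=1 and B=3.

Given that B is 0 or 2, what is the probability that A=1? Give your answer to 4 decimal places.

0.3191

P(B=0) = 0.06 + 0.06 + 0.02 + 0.08 = 0.22.
P(B=2) = 0.01 + 0.09 + 0.08 + 0.07 = 0.25.
P(B ∈ {0, 2}) = 0.22 + 0.25 = 0.47; P(A=1, B ∈ {0, 2}) = 0.06 + 0.09 = 0.15.
P(A=1 | B ∈ {0, 2}) = 0.15/0.47 = 0.3191.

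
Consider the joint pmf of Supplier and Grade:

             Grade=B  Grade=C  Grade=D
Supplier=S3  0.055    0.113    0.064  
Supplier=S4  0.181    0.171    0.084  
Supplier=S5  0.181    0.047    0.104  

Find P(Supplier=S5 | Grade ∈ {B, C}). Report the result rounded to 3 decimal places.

0.305

P(Grade=B) = 0.055 + 0.181 + 0.181 = 0.417.
P(Grade=C) = 0.113 + 0.171 + 0.047 = 0.331.
P(Grade ∈ {B, C}) = 0.417 + 0.331 = 0.748; P(Supplier=S5, Grade ∈ {B, C}) = 0.181 + 0.047 = 0.228.
P(Supplier=S5 | Grade ∈ {B, C}) = 0.228/0.748 = 0.305.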